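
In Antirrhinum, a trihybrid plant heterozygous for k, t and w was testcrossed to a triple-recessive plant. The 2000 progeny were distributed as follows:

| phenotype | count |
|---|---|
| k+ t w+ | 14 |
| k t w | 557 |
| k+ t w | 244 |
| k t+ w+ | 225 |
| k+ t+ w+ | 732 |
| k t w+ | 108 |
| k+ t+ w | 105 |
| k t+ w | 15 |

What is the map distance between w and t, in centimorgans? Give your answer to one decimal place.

12.1 centimorgans

The two most frequent reciprocal classes, k t w and k+ t+ w+, are the parental types, so the F1 was k t w / k+ t+ w+.
The two rarest classes, k t+ w and k+ t w+, are the double crossovers. Comparing them with the parentals, only the t allele has switched, so t is the middle locus and the order is w – t – k.
Crossovers in the w–t interval produce the single-crossover classes k t w+ and k+ t+ w (108 + 105 = 213) plus the double crossovers (29).
RF(w–t) = (213 + 29) / 2000 = 242/2000 = 0.1210 → 12.1 centimorgans.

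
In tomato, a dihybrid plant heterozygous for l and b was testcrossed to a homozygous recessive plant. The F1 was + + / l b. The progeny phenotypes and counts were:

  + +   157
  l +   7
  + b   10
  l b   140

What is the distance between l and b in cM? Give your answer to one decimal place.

5.4 cM

The recombinant classes are + b and l +: 10 + 7 = 17.
Recombination frequency = 17/314 = 0.0541 ≈ 5.4%, i.e. 5.4 cM.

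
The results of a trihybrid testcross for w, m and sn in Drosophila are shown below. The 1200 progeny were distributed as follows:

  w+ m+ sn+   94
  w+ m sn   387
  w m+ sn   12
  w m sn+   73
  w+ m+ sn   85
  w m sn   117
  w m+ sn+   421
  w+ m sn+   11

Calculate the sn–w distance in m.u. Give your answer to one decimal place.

19.5 m.u.

The two most frequent reciprocal classes, w+ m sn and w m+ sn+, are the parental types, so the F1 was w+ m sn / w m+ sn+.
The two rarest classes, w+ m sn+ and w m+ sn, are the double crossovers. Comparing them with the parentals, only the sn allele has switched, so sn is the middle locus and the order is w – sn – m.
Crossovers in the w–sn interval produce the single-crossover classes w m sn and w+ m+ sn+ (117 + 94 = 211) plus the double crossovers (23).
RF(w–sn) = (211 + 23) / 1200 = 234/1200 = 0.1950 → 19.5 m.u.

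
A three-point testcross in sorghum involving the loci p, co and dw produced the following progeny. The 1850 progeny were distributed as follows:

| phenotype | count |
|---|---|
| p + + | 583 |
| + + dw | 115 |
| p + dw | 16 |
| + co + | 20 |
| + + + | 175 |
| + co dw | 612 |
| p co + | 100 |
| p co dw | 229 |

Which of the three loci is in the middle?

The two most frequent reciprocal classes, + co dw and p + +, are the parental types, so the F1 was + co dw / p + +.
The two rarest classes, + co + and p + dw, are the double crossovers. Comparing them with the parentals, only the dw allele has switched, so dw is the middle locus and the order is p – dw – co.

dw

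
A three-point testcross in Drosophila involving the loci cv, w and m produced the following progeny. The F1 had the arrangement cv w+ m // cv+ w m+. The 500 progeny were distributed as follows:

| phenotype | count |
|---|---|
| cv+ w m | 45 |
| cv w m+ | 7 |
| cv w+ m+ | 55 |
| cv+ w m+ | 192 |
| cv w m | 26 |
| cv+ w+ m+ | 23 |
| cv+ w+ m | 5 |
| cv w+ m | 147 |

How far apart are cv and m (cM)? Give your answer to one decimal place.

22.4 cM

The two rarest classes, cv+ w+ m and cv w m+, are the double crossovers. Comparing them with the parentals, only the cv allele has switched, so cv is the middle locus and the order is m – cv – w.
Crossovers in the m–cv interval produce the single-crossover classes cv w+ m+ and cv+ w m (55 + 45 = 100) plus the double crossovers (12).
RF(m–cv) = (100 + 12) / 500 = 112/500 = 0.2240 → 22.4 cM.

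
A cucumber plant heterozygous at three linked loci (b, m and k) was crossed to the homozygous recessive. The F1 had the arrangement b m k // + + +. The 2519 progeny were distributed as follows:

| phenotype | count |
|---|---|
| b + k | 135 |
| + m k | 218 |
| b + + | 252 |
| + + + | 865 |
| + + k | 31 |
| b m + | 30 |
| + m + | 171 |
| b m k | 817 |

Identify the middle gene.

k

The two rarest classes, b m + and + + k, are the double crossovers. Comparing them with the parentals, only the k allele has switched, so k is the middle locus and the order is b – k – m.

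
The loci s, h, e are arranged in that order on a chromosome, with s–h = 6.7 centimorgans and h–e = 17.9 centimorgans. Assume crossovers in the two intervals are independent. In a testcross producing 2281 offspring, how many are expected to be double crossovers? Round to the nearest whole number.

Map distances give recombination frequencies of 0.067 and 0.179 for the two intervals.
With no interference, expected double-crossover frequency = 0.067 × 0.179 = 0.01199.
Expected number = 0.01199 × 2281 = 27.36 ≈ 27.

27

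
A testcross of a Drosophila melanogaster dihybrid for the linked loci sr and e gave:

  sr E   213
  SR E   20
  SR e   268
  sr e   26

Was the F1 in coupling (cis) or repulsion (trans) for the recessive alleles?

trans

The two most frequent classes are SR e (268) and sr E (213); these are the parental (non-recombinant) types.
So the F1 carried SR e on one chromosome and sr E on the other — the recessive alleles are on opposite chromosomes (trans / repulsion).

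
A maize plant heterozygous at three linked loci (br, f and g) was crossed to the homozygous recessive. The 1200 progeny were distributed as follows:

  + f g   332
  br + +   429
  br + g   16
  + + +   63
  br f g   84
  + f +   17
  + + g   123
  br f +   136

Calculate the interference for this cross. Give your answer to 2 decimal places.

0.25

The two most frequent reciprocal classes, + f g and br + +, are the parental types, so the F1 was + f g / br + +.
The two rarest classes, + f + and br + g, are the double crossovers. Comparing them with the parentals, only the g allele has switched, so g is the middle locus and the order is f – g – br.
f–g: (259 + 33)/1200 = 0.2433; g–br: (147 + 33)/1200 = 0.1500.
Expected DCO frequency = 0.2433 × 0.1500 ≈ 0.03649; observed = 33/1200 ≈ 0.02750.
Coefficient of coincidence = 0.02750/0.03649 ≈ 0.75; interference = 1 − 0.75 = 0.25.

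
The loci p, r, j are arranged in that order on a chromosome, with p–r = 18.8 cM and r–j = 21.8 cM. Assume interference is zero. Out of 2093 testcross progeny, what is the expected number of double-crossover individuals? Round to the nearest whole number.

Map distances give recombination frequencies of 0.188 and 0.218 for the two intervals.
With no interference, expected double-crossover frequency = 0.188 × 0.218 = 0.04098.
Expected number = 0.04098 × 2093 = 85.78 ≈ 86.

86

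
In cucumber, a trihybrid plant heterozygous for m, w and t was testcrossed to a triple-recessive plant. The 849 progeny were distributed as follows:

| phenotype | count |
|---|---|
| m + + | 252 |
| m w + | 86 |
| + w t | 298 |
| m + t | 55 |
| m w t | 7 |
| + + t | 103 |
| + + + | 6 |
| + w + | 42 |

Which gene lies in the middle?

m

The two most frequent reciprocal classes, + w t and m + +, are the parental types, so the F1 was + w t / m + +.
The two rarest classes, m w t and + + +, are the double crossovers. Comparing them with the parentals, only the m allele has switched, so m is the middle locus and the order is t – m – w.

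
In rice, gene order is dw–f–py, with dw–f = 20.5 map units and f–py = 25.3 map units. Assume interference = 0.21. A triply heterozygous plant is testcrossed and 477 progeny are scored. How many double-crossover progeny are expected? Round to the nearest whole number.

Map distances give recombination frequencies of 0.205 and 0.253 for the two intervals.
With interference 0.21 (so coincidence = 0.79), expected double-crossover frequency = 0.205 × 0.253 × 0.79 = 0.04097.
Expected number = 0.04097 × 477 = 19.54 ≈ 20.

20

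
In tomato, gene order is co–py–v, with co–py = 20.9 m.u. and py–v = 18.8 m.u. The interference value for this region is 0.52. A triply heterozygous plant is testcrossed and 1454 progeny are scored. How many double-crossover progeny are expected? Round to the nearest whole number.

Map distances give recombination frequencies of 0.209 and 0.188 for the two intervals.
With interference 0.52 (so coincidence = 0.48), expected double-crossover frequency = 0.209 × 0.188 × 0.48 = 0.01886.
Expected number = 0.01886 × 1454 = 27.42 ≈ 27.

27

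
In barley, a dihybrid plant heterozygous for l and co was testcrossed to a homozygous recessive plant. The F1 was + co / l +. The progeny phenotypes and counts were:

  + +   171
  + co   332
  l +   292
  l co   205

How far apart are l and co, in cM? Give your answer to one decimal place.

The recombinant classes are + + and l co: 171 + 205 = 376.
Recombination frequency = 376/1000 = 0.3760 ≈ 37.6%, i.e. 37.6 cM.

37.6 cM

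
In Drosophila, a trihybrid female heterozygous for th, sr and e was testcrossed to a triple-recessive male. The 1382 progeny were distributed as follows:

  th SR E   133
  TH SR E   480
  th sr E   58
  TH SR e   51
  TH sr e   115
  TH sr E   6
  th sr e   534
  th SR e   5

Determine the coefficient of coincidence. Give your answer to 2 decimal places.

0.49

The two most frequent reciprocal classes, th sr e and TH SR E, are the parental types, so the F1 was th sr e / TH SR E.
The two rarest classes, th SR e and TH sr E, are the double crossovers. Comparing them with the parentals, only the sr allele has switched, so sr is the middle locus and the order is th – sr – e.
th–sr: (248 + 11)/1382 = 0.1874; sr–e: (109 + 11)/1382 = 0.0868.
Expected DCO frequency = 0.1874 × 0.0868 ≈ 0.01627; observed = 11/1382 ≈ 0.00796.
Coefficient of coincidence = 0.00796/0.01627 ≈ 0.49.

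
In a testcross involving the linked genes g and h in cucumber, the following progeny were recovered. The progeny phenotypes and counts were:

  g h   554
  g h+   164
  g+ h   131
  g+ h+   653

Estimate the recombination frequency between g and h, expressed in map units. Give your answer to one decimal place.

19.6 map units

The two most frequent classes, g+ h+ (653) and g h (554), are the parental types, so the F1 was g+ h+ / g h.
The recombinant classes are g+ h and g h+: 131 + 164 = 295.
Recombination frequency = 295/1502 = 0.1964 ≈ 19.6%, i.e. 19.6 map units.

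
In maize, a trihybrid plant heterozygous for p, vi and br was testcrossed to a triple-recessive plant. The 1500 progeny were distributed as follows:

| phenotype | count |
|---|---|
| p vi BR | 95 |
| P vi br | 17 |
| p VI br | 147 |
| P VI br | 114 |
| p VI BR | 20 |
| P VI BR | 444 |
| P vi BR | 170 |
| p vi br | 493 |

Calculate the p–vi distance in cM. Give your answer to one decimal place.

23.6 cM

The two most frequent reciprocal classes, P VI BR and p vi br, are the parental types, so the F1 was P VI BR / p vi br.
The two rarest classes, p VI BR and P vi br, are the double crossovers. Comparing them with the parentals, only the p allele has switched, so p is the middle locus and the order is vi – p – br.
Crossovers in the vi–p interval produce the single-crossover classes P vi BR and p VI br (170 + 147 = 317) plus the double crossovers (37).
RF(vi–p) = (317 + 37) / 1500 = 354/1500 = 0.2360 → 23.6 cM.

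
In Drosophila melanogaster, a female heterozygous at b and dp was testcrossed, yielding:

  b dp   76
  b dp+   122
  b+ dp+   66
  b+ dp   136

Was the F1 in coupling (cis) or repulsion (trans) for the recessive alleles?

The two most frequent classes are b+ dp (136) and b dp+ (122); these are the parental (non-recombinant) types.
So the F1 carried b+ dp on one chromosome and b dp+ on the other — the recessive alleles are on opposite chromosomes (trans / repulsion).

trans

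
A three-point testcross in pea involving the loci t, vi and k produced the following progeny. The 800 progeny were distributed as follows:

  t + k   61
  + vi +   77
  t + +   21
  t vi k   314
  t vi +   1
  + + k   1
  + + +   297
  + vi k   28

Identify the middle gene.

k

The two most frequent reciprocal classes, + + + and t vi k, are the parental types, so the F1 was + + + / t vi k.
The two rarest classes, + + k and t vi +, are the double crossovers. Comparing them with the parentals, only the k allele has switched, so k is the middle locus and the order is t – k – vi.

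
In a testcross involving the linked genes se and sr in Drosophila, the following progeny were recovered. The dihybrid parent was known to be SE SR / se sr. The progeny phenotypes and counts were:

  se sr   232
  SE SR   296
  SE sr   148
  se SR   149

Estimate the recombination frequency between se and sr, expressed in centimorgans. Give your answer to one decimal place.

The recombinant classes are SE sr and se SR: 148 + 149 = 297.
Recombination frequency = 297/825 = 0.3600 ≈ 36.0%, i.e. 36.0 centimorgans.

36.0 centimorgans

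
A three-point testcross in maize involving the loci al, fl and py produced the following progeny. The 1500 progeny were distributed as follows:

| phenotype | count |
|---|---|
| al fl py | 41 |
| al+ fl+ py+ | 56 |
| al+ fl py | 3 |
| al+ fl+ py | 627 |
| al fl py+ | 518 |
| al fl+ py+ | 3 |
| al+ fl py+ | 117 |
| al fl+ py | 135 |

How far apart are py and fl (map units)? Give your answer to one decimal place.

The two most frequent reciprocal classes, al fl py+ and al+ fl+ py, are the parental types, so the F1 was al fl py+ / al+ fl+ py.
The two rarest classes, al fl+ py+ and al+ fl py, are the double crossovers. Comparing them with the parentals, only the fl allele has switched, so fl is the middle locus and the order is al – fl – py.
Crossovers in the fl–py interval produce the single-crossover classes al fl py and al+ fl+ py+ (41 + 56 = 97) plus the double crossovers (6).
RF(fl–py) = (97 + 6) / 1500 = 103/1500 = 0.0687 → 6.9 map units.

6.9 map units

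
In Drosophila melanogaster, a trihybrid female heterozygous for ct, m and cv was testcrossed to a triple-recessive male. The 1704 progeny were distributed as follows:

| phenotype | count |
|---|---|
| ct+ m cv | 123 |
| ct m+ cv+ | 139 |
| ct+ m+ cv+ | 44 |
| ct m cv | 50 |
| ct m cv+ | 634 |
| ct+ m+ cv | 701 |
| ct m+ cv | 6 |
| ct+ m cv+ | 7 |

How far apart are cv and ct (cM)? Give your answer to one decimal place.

The two most frequent reciprocal classes, ct+ m+ cv and ct m cv+, are the parental types, so the F1 was ct+ m+ cv / ct m cv+.
The two rarest classes, ct m+ cv and ct+ m cv+, are the double crossovers. Comparing them with the parentals, only the ct allele has switched, so ct is the middle locus and the order is cv – ct – m.
Crossovers in the cv–ct interval produce the single-crossover classes ct+ m+ cv+ and ct m cv (44 + 50 = 94) plus the double crossovers (13).
RF(cv–ct) = (94 + 13) / 1704 = 107/1704 = 0.0628 → 6.3 cM.

6.3 cM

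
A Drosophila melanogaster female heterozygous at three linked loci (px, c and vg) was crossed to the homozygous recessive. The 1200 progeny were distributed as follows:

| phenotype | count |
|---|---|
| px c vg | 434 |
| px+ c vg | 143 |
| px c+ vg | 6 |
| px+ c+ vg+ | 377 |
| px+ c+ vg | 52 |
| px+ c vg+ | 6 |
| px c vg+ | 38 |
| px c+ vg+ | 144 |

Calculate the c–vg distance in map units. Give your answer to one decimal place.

8.5 map units

The two most frequent reciprocal classes, px c vg and px+ c+ vg+, are the parental types, so the F1 was px c vg / px+ c+ vg+.
The two rarest classes, px c+ vg and px+ c vg+, are the double crossovers. Comparing them with the parentals, only the c allele has switched, so c is the middle locus and the order is px – c – vg.
Crossovers in the c–vg interval produce the single-crossover classes px c vg+ and px+ c+ vg (38 + 52 = 90) plus the double crossovers (12).
RF(c–vg) = (90 + 12) / 1200 = 102/1200 = 0.0850 → 8.5 map units.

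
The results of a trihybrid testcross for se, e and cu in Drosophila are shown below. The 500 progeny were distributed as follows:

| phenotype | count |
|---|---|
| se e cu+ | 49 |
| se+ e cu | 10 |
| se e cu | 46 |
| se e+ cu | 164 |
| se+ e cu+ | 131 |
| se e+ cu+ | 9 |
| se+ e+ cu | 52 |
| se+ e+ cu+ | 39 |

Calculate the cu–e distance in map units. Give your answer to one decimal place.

20.8 map units

The two most frequent reciprocal classes, se+ e cu+ and se e+ cu, are the parental types, so the F1 was se+ e cu+ / se e+ cu.
The two rarest classes, se+ e cu and se e+ cu+, are the double crossovers. Comparing them with the parentals, only the cu allele has switched, so cu is the middle locus and the order is e – cu – se.
Crossovers in the e–cu interval produce the single-crossover classes se+ e+ cu+ and se e cu (39 + 46 = 85) plus the double crossovers (19).
RF(e–cu) = (85 + 19) / 500 = 104/500 = 0.2080 → 20.8 map units.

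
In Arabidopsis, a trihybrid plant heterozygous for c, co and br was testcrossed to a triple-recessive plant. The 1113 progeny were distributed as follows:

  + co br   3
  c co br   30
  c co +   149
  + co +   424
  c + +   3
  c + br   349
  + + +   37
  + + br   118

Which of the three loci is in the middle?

br

The two most frequent reciprocal classes, + co + and c + br, are the parental types, so the F1 was + co + / c + br.
The two rarest classes, + co br and c + +, are the double crossovers. Comparing them with the parentals, only the br allele has switched, so br is the middle locus and the order is c – br – co.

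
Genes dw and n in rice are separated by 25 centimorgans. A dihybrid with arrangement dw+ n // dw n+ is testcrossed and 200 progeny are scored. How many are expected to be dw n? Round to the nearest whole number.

25

A map distance of 25 centimorgans corresponds to a recombination frequency of 0.250.
The F1 is dw+ n / dw n+, so dw n is a recombinant gamete class with expected frequency r/2 = 0.250/2 = 0.1250.
Expected number = 0.1250 × 200 = 25.00 ≈ 25.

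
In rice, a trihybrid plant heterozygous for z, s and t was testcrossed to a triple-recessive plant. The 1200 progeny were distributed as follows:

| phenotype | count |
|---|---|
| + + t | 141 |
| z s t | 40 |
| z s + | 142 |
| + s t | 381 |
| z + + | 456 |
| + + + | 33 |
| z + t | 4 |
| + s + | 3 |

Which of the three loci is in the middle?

The two most frequent reciprocal classes, z + + and + s t, are the parental types, so the F1 was z + + / + s t.
The two rarest classes, z + t and + s +, are the double crossovers. Comparing them with the parentals, only the t allele has switched, so t is the middle locus and the order is s – t – z.

t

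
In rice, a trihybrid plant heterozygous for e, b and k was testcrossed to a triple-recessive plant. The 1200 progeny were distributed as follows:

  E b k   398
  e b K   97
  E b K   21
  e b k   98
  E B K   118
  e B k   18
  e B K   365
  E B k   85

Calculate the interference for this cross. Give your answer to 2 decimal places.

The two most frequent reciprocal classes, E b k and e B K, are the parental types, so the F1 was E b k / e B K.
The two rarest classes, E b K and e B k, are the double crossovers. Comparing them with the parentals, only the k allele has switched, so k is the middle locus and the order is e – k – b.
e–k: (216 + 39)/1200 = 0.2125; k–b: (182 + 39)/1200 = 0.1842.
Expected DCO frequency = 0.2125 × 0.1842 ≈ 0.03914; observed = 39/1200 ≈ 0.03250.
Coefficient of coincidence = 0.03250/0.03914 ≈ 0.83; interference = 1 − 0.83 = 0.17.

0.17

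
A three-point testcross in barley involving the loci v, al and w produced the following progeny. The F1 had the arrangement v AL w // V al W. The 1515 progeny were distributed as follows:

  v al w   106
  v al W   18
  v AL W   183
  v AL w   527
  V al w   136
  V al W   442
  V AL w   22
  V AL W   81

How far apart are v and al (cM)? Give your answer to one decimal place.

15.0 cM

The two rarest classes, V AL w and v al W, are the double crossovers. Comparing them with the parentals, only the v allele has switched, so v is the middle locus and the order is al – v – w.
Crossovers in the al–v interval produce the single-crossover classes v al w and V AL W (106 + 81 = 187) plus the double crossovers (40).
RF(al–v) = (187 + 40) / 1515 = 227/1515 = 0.1498 → 15.0 cM.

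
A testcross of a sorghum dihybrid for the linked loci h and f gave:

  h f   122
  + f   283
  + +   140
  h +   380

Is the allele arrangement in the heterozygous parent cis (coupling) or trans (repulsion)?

The two most frequent classes are + f (283) and h + (380); these are the parental (non-recombinant) types.
So the F1 carried + f on one chromosome and h + on the other — the recessive alleles are on opposite chromosomes (trans / repulsion).

trans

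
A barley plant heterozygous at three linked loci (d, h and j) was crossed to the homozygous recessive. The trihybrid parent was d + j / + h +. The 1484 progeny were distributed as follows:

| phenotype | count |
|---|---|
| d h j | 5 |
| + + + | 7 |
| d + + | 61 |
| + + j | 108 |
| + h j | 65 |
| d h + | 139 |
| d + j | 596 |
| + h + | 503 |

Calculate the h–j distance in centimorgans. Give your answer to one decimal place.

The two rarest classes, d h j and + + +, are the double crossovers. Comparing them with the parentals, only the h allele has switched, so h is the middle locus and the order is d – h – j.
Crossovers in the h–j interval produce the single-crossover classes d + + and + h j (61 + 65 = 126) plus the double crossovers (12).
RF(h–j) = (126 + 12) / 1484 = 138/1484 = 0.0930 → 9.3 centimorgans.

9.3 centimorgans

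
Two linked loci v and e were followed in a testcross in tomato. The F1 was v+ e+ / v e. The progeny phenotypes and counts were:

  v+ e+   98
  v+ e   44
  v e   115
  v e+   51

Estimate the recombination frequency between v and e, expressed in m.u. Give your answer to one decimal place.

The recombinant classes are v+ e and v e+: 44 + 51 = 95.
Recombination frequency = 95/308 = 0.3084 ≈ 30.8%, i.e. 30.8 m.u.

30.8 m.u.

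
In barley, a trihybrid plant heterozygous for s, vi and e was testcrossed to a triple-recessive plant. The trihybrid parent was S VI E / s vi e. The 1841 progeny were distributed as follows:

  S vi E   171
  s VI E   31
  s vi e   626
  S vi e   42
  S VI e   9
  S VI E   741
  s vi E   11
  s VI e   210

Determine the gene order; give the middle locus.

The two rarest classes, S VI e and s vi E, are the double crossovers. Comparing them with the parentals, only the e allele has switched, so e is the middle locus and the order is s – e – vi.

e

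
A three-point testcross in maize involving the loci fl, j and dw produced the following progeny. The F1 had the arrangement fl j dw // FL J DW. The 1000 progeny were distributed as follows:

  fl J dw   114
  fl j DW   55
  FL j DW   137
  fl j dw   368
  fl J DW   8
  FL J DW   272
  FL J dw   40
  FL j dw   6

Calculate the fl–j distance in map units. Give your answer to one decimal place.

26.5 map units

The two rarest classes, FL j dw and fl J DW, are the double crossovers. Comparing them with the parentals, only the fl allele has switched, so fl is the middle locus and the order is j – fl – dw.
Crossovers in the j–fl interval produce the single-crossover classes fl J dw and FL j DW (114 + 137 = 251) plus the double crossovers (14).
RF(j–fl) = (251 + 14) / 1000 = 265/1000 = 0.2650 → 26.5 map units.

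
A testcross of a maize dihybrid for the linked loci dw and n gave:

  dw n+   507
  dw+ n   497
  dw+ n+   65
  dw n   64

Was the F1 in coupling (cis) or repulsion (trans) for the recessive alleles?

trans

The two most frequent classes are dw+ n (497) and dw n+ (507); these are the parental (non-recombinant) types.
So the F1 carried dw+ n on one chromosome and dw n+ on the other — the recessive alleles are on opposite chromosomes (trans / repulsion).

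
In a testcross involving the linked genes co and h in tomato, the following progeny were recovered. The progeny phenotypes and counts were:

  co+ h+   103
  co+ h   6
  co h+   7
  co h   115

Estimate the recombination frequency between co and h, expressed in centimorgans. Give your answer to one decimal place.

5.6 centimorgans

The two most frequent classes, co+ h+ (103) and co h (115), are the parental types, so the F1 was co+ h+ / co h.
The recombinant classes are co+ h and co h+: 6 + 7 = 13.
Recombination frequency = 13/231 = 0.0563 ≈ 5.6%, i.e. 5.6 centimorgans.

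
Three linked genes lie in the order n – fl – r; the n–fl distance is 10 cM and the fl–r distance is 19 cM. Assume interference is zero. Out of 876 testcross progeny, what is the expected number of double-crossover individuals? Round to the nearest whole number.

17

Map distances give recombination frequencies of 0.100 and 0.190 for the two intervals.
With no interference, expected double-crossover frequency = 0.100 × 0.190 = 0.01900.
Expected number = 0.01900 × 876 = 16.64 ≈ 17.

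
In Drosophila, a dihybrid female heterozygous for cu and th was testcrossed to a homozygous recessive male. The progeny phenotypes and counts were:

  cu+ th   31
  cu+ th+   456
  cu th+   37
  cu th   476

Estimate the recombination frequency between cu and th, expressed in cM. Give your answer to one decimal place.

The two most frequent classes, cu+ th+ (456) and cu th (476), are the parental types, so the F1 was cu+ th+ / cu th.
The recombinant classes are cu+ th and cu th+: 31 + 37 = 68.
Recombination frequency = 68/1000 = 0.0680 ≈ 6.8%, i.e. 6.8 cM.

6.8 cM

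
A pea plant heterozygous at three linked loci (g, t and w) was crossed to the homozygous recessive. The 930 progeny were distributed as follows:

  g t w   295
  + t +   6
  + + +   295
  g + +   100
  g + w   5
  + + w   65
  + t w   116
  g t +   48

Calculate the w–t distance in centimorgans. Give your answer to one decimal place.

13.3 centimorgans

The two most frequent reciprocal classes, + + + and g t w, are the parental types, so the F1 was + + + / g t w.
The two rarest classes, + t + and g + w, are the double crossovers. Comparing them with the parentals, only the t allele has switched, so t is the middle locus and the order is g – t – w.
Crossovers in the t–w interval produce the single-crossover classes + + w and g t + (65 + 48 = 113) plus the double crossovers (11).
RF(t–w) = (113 + 11) / 930 = 124/930 = 0.1333 → 13.3 centimorgans.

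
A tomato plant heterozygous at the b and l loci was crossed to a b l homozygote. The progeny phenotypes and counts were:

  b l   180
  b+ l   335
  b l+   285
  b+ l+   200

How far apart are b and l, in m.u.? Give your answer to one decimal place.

38.0 m.u.

The two most frequent classes, b+ l (335) and b l+ (285), are the parental types, so the F1 was b+ l / b l+.
The recombinant classes are b+ l+ and b l: 200 + 180 = 380.
Recombination frequency = 380/1000 = 0.3800 ≈ 38.0%, i.e. 38.0 m.u.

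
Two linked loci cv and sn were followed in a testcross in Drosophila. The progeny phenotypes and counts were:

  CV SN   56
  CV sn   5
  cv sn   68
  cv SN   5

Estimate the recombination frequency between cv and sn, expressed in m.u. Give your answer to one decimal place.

7.5 m.u.

The two most frequent classes, CV SN (56) and cv sn (68), are the parental types, so the F1 was CV SN / cv sn.
The recombinant classes are CV sn and cv SN: 5 + 5 = 10.
Recombination frequency = 10/134 = 0.0746 ≈ 7.5%, i.e. 7.5 m.u.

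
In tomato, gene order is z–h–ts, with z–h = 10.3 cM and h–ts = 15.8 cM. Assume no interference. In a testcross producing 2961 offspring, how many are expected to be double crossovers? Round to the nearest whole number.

Map distances give recombination frequencies of 0.103 and 0.158 for the two intervals.
With no interference, expected double-crossover frequency = 0.103 × 0.158 = 0.01627.
Expected number = 0.01627 × 2961 = 48.19 ≈ 48.

48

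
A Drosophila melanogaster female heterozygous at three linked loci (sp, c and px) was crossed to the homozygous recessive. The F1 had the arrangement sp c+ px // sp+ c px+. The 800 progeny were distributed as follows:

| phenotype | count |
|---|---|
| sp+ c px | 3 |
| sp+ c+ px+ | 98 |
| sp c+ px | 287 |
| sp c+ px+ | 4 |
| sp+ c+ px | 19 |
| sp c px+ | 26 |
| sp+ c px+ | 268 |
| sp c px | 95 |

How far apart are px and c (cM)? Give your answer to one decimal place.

The two rarest classes, sp c+ px+ and sp+ c px, are the double crossovers. Comparing them with the parentals, only the px allele has switched, so px is the middle locus and the order is c – px – sp.
Crossovers in the c–px interval produce the single-crossover classes sp c px and sp+ c+ px+ (95 + 98 = 193) plus the double crossovers (7).
RF(c–px) = (193 + 7) / 800 = 200/800 = 0.2500 → 25.0 cM.

25.0 cM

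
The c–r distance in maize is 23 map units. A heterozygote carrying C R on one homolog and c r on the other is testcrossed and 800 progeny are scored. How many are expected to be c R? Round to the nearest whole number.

92

A map distance of 23 map units corresponds to a recombination frequency of 0.230.
The F1 is C R / c r, so c R is a recombinant gamete class with expected frequency r/2 = 0.230/2 = 0.1150.
Expected number = 0.1150 × 800 = 92.00 ≈ 92.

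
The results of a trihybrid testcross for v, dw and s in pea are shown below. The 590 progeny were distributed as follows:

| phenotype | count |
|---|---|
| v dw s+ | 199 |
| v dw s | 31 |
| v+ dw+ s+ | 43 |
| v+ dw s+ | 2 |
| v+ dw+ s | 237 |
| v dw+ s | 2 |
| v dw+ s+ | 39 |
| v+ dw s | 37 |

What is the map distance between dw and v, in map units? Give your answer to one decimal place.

The two most frequent reciprocal classes, v+ dw+ s and v dw s+, are the parental types, so the F1 was v+ dw+ s / v dw s+.
The two rarest classes, v dw+ s and v+ dw s+, are the double crossovers. Comparing them with the parentals, only the v allele has switched, so v is the middle locus and the order is s – v – dw.
Crossovers in the v–dw interval produce the single-crossover classes v+ dw s and v dw+ s+ (37 + 39 = 76) plus the double crossovers (4).
RF(v–dw) = (76 + 4) / 590 = 80/590 = 0.1356 → 13.6 map units.

13.6 map units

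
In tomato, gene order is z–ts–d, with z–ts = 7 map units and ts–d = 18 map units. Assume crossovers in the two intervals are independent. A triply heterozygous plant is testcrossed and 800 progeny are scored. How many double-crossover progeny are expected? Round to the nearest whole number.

Map distances give recombination frequencies of 0.070 and 0.180 for the two intervals.
With no interference, expected double-crossover frequency = 0.070 × 0.180 = 0.01260.
Expected number = 0.01260 × 800 = 10.08 ≈ 10.

10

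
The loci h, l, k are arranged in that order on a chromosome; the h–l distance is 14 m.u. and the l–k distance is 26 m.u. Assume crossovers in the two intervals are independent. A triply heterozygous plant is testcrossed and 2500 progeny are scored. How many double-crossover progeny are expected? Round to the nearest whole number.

Map distances give recombination frequencies of 0.140 and 0.260 for the two intervals.
With no interference, expected double-crossover frequency = 0.140 × 0.260 = 0.03640.
Expected number = 0.03640 × 2500 = 91.00 ≈ 91.

91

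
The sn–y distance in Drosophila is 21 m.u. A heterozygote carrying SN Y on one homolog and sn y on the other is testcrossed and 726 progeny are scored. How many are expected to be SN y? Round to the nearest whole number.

76

A map distance of 21 m.u. corresponds to a recombination frequency of 0.210.
The F1 is SN Y / sn y, so SN y is a recombinant gamete class with expected frequency r/2 = 0.210/2 = 0.1050.
Expected number = 0.1050 × 726 = 76.23 ≈ 76.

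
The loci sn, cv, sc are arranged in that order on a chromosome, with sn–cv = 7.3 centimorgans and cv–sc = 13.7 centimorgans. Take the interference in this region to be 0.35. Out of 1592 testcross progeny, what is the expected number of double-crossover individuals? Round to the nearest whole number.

10

Map distances give recombination frequencies of 0.073 and 0.137 for the two intervals.
With interference 0.35 (so coincidence = 0.65), expected double-crossover frequency = 0.073 × 0.137 × 0.65 = 0.00650.
Expected number = 0.00650 × 1592 = 10.35 ≈ 10.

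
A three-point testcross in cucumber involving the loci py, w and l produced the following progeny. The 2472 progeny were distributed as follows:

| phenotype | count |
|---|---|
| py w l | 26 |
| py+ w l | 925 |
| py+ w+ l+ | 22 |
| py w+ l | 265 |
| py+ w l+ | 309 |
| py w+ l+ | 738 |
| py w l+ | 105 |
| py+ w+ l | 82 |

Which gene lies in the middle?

The two most frequent reciprocal classes, py w+ l+ and py+ w l, are the parental types, so the F1 was py w+ l+ / py+ w l.
The two rarest classes, py+ w+ l+ and py w l, are the double crossovers. Comparing them with the parentals, only the py allele has switched, so py is the middle locus and the order is w – py – l.

py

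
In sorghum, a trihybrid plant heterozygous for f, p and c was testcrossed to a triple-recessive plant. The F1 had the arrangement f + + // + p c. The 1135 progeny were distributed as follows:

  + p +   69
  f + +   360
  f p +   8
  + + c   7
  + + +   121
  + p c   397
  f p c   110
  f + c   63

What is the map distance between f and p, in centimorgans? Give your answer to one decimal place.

21.7 centimorgans

The two rarest classes, f p + and + + c, are the double crossovers. Comparing them with the parentals, only the p allele has switched, so p is the middle locus and the order is c – p – f.
Crossovers in the p–f interval produce the single-crossover classes + + + and f p c (121 + 110 = 231) plus the double crossovers (15).
RF(p–f) = (231 + 15) / 1135 = 246/1135 = 0.2167 → 21.7 centimorgans.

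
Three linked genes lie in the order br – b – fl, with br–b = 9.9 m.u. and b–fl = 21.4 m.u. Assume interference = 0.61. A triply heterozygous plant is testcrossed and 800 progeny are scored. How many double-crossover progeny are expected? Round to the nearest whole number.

7

Map distances give recombination frequencies of 0.099 and 0.214 for the two intervals.
With interference 0.61 (so coincidence = 0.39), expected double-crossover frequency = 0.099 × 0.214 × 0.39 = 0.00826.
Expected number = 0.00826 × 800 = 6.61 ≈ 7.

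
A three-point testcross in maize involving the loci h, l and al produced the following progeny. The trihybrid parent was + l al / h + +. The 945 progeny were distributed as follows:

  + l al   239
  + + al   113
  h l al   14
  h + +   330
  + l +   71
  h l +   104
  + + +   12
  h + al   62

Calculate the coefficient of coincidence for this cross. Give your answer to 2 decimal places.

The two rarest classes, h l al and + + +, are the double crossovers. Comparing them with the parentals, only the h allele has switched, so h is the middle locus and the order is l – h – al.
l–h: (217 + 26)/945 = 0.2571; h–al: (133 + 26)/945 = 0.1683.
Expected DCO frequency = 0.2571 × 0.1683 ≈ 0.04327; observed = 26/945 ≈ 0.02751.
Coefficient of coincidence = 0.02751/0.04327 ≈ 0.64.

0.64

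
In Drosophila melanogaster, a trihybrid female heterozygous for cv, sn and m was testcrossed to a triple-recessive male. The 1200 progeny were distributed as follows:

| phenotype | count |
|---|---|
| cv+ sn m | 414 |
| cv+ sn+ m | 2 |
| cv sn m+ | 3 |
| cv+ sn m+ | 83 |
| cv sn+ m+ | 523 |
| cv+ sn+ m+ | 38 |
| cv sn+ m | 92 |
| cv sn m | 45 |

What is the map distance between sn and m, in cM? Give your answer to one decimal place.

15.0 cM

The two most frequent reciprocal classes, cv sn+ m+ and cv+ sn m, are the parental types, so the F1 was cv sn+ m+ / cv+ sn m.
The two rarest classes, cv sn m+ and cv+ sn+ m, are the double crossovers. Comparing them with the parentals, only the sn allele has switched, so sn is the middle locus and the order is m – sn – cv.
Crossovers in the m–sn interval produce the single-crossover classes cv sn+ m and cv+ sn m+ (92 + 83 = 175) plus the double crossovers (5).
RF(m–sn) = (175 + 5) / 1200 = 180/1200 = 0.1500 → 15.0 cM.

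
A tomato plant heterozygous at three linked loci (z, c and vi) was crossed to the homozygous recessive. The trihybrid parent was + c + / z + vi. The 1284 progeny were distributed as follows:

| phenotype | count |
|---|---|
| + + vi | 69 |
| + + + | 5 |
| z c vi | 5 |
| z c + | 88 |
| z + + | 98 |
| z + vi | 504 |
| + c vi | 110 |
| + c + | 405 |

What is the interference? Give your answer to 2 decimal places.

0.65

The two rarest classes, + + + and z c vi, are the double crossovers. Comparing them with the parentals, only the c allele has switched, so c is the middle locus and the order is vi – c – z.
vi–c: (208 + 10)/1284 = 0.1698; c–z: (157 + 10)/1284 = 0.1301.
Expected DCO frequency = 0.1698 × 0.1301 ≈ 0.02209; observed = 10/1284 ≈ 0.00779.
Coefficient of coincidence = 0.00779/0.02209 ≈ 0.35; interference = 1 − 0.35 = 0.65.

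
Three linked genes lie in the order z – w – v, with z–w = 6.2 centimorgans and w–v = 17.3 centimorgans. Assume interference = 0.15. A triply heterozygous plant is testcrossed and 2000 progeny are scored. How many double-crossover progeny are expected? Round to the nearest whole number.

Map distances give recombination frequencies of 0.062 and 0.173 for the two intervals.
With interference 0.15 (so coincidence = 0.85), expected double-crossover frequency = 0.062 × 0.173 × 0.85 = 0.00912.
Expected number = 0.00912 × 2000 = 18.23 ≈ 18.

18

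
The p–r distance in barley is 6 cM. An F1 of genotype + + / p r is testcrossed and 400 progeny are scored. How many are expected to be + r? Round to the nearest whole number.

12

A map distance of 6 cM corresponds to a recombination frequency of 0.060.
The F1 is + + / p r, so + r is a recombinant gamete class with expected frequency r/2 = 0.060/2 = 0.0300.
Expected number = 0.0300 × 400 = 12.00 ≈ 12.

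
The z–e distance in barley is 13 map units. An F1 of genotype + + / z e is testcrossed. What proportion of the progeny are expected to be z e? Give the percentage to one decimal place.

43.5%

A map distance of 13 map units corresponds to a recombination frequency of 0.130.
The F1 is + + / z e, so z e is a parental gamete class with expected frequency (1 − r)/2 = 0.870/2 = 0.4350.
That is 0.4350 = 43.5% of the progeny.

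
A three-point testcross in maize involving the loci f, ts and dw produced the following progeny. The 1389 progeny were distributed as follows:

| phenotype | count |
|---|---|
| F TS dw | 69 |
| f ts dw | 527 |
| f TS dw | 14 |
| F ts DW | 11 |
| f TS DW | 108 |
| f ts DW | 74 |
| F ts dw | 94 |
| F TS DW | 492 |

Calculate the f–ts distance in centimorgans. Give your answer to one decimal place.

16.3 centimorgans

The two most frequent reciprocal classes, f ts dw and F TS DW, are the parental types, so the F1 was f ts dw / F TS DW.
The two rarest classes, f TS dw and F ts DW, are the double crossovers. Comparing them with the parentals, only the ts allele has switched, so ts is the middle locus and the order is f – ts – dw.
Crossovers in the f–ts interval produce the single-crossover classes F ts dw and f TS DW (94 + 108 = 202) plus the double crossovers (25).
RF(f–ts) = (202 + 25) / 1389 = 227/1389 = 0.1634 → 16.3 centimorgans.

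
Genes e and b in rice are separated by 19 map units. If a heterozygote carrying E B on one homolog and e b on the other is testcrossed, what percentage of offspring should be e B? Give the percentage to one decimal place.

9.5%

A map distance of 19 map units corresponds to a recombination frequency of 0.190.
The F1 is E B / e b, so e B is a recombinant gamete class with expected frequency r/2 = 0.190/2 = 0.0950.
That is 0.0950 = 9.5% of the progeny.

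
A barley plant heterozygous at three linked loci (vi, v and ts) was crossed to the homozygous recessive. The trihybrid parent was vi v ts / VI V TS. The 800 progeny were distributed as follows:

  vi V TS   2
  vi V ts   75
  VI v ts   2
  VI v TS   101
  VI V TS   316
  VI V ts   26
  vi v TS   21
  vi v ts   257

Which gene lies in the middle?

vi

The two rarest classes, VI v ts and vi V TS, are the double crossovers. Comparing them with the parentals, only the vi allele has switched, so vi is the middle locus and the order is v – vi – ts.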